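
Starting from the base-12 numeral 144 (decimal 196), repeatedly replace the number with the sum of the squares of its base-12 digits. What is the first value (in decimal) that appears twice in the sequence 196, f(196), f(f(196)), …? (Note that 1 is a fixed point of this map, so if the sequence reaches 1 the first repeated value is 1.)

196 = (1,4,4)_12 → 33
33 = (2,9)_12 → 85
85 = (7,1)_12 → 50
50 = (4,2)_12 → 20
20 = (1,8)_12 → 65
65 = (5,5)_12 → 50  — 50 already appeared earlier.

50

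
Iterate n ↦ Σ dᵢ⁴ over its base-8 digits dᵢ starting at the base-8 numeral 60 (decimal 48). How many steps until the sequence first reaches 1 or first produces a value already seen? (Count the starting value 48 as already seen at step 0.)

48 = (6,0)_8 → 6⁴ + 0⁴ = 1296 + 0 = 1296
1296 = (2,4,2,0)_8 → 2⁴ + 4⁴ + 2⁴ + 0⁴ = 16 + 256 + 16 + 0 = 288
288 = (4,4,0)_8 → 4⁴ + 4⁴ + 0⁴ = 256 + 256 + 0 = 512
512 = (1,0,0,0)_8 → 1⁴ + 0⁴ + 0⁴ + 0⁴ = 1 + 0 + 0 + 0 = 1  — reached 1.
That took 4 steps.

4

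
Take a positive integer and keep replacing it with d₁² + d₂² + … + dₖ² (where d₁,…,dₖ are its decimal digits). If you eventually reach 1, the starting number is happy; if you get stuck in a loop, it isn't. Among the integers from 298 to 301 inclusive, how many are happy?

1

298: 298 → 149 → 98 → 145 → 42 → 20 → 4 → 16 → 37 → 58 → 89 → 145  — not happy
299: 299 → 166 → 73 → 58 → 89 → 145 → 42 → 20 → 4 → 16 → 37 → 58  — not happy
300: 300 → 9 → 81 → 65 → 61 → 37 → 58 → 89 → 145 → 42 → 20 → 4 → 16 → 37  — not happy
301: 301 → 10 → 1  — happy
happy: 301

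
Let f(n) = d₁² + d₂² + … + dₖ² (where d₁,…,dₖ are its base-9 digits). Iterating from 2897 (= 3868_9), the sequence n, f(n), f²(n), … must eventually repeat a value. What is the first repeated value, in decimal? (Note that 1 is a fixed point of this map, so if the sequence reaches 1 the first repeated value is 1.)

1

2897 = (3,8,6,8)_9 → 3² + 8² + 6² + 8² = 173
173 = (2,1,2)_9 → 2² + 1² + 2² = 9
9 = (1,0)_9 → 1² + 0² = 1  — reached the fixed point 1.
1 → 1, so 1 is the first repeated value.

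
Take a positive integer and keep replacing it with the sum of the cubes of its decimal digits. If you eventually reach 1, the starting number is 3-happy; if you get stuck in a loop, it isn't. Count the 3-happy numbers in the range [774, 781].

1

774: 774 → 750 → 468 → 792 → 1080 → 513 → 153 → 153  — not 3-happy
775: 775 → 811 → 514 → 190 → 730 → 370 → 370  — not 3-happy
776: 776 → 902 → 737 → 713 → 371 → 371  — not 3-happy
777: 777 → 1029 → 738 → 882 → 1032 → 36 → 243 → 99 → 1458 → 702 → 351 → 153 → 153  — not 3-happy
778: 778 → 1198 → 1243 → 100 → 1  — 3-happy
779: 779 → 1415 → 191 → 731 → 371 → 371  — not 3-happy
780: 780 → 855 → 762 → 567 → 684 → 792 → 1080 → 513 → 153 → 153  — not 3-happy
781: 781 → 856 → 853 → 664 → 496 → 1009 → 730 → 370 → 370  — not 3-happy
3-happy: 778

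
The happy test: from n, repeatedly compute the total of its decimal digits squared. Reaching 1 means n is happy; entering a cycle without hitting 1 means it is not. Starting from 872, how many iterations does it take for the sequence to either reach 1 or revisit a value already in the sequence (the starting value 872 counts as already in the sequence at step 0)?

13

872 → 8² + 7² + 2² = 117
117 → 1² + 1² + 7² = 51
51 → 5² + 1² = 26
26 → 2² + 6² = 40
40 → 4² + 0² = 16
16 → 1² + 6² = 37
37 → 3² + 7² = 58
58 → 5² + 8² = 89
89 → 8² + 9² = 145
145 → 1² + 4² + 5² = 42
42 → 4² + 2² = 20
20 → 2² + 0² = 4
4 → 4² = 16  — 16 repeats.
That took 13 steps.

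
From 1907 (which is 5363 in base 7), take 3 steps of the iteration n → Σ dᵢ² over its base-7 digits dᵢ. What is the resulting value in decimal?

9

1907 = (5,3,6,3)_7 → 5² + 3² + 6² + 3² = 25 + 9 + 36 + 9 = 79
79 = (1,4,2)_7 → 1² + 4² + 2² = 1 + 16 + 4 = 21
21 = (3,0)_7 → 3² + 0² = 9 + 0 = 9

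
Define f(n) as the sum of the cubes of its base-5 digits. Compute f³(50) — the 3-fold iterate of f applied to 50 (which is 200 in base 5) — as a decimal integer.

50 = (2,0,0)_5 → 2³ + 0³ + 0³ = 8 + 0 + 0 = 8
8 = (1,3)_5 → 1³ + 3³ = 1 + 27 = 28
28 = (1,0,3)_5 → 1³ + 0³ + 3³ = 1 + 0 + 27 = 28

28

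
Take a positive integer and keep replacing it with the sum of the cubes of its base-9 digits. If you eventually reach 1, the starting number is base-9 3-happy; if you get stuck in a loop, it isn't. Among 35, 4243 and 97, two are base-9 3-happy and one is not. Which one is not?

35: 35 → 539 → 853 → 409 → 189 → 35  — repeats 35 (not base-9 3-happy)
4243: 4243 → 559 → 729 → 1  — reaches 1 (base-9 3-happy)
97: 97 → 345 → 99 → 9 → 1  — reaches 1 (base-9 3-happy)

35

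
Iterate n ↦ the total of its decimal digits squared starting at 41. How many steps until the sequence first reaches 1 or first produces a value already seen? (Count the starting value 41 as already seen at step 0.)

14

41 → 4² + 1² = 17
17 → 1² + 7² = 50
50 → 5² + 0² = 25
25 → 2² + 5² = 29
29 → 2² + 9² = 85
85 → 8² + 5² = 89
89 → 8² + 9² = 145
145 → 1² + 4² + 5² = 42
42 → 4² + 2² = 20
20 → 2² + 0² = 4
4 → 4² = 16
16 → 1² + 6² = 37
37 → 3² + 7² = 58
58 → 5² + 8² = 89  — 89 repeats.
That took 14 steps.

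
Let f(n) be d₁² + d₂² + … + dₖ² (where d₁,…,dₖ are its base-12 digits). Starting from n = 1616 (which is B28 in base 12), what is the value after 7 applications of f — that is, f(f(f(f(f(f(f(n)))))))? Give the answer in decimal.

40

1616 = (11,2,8)_12 → 11² + 2² + 8² = 121 + 4 + 64 = 189
189 = (1,3,9)_12 → 1² + 3² + 9² = 1 + 9 + 81 = 91
91 = (7,7)_12 → 7² + 7² = 49 + 49 = 98
98 = (8,2)_12 → 8² + 2² = 64 + 4 = 68
68 = (5,8)_12 → 5² + 8² = 25 + 64 = 89
89 = (7,5)_12 → 7² + 5² = 49 + 25 = 74
74 = (6,2)_12 → 6² + 2² = 36 + 4 = 40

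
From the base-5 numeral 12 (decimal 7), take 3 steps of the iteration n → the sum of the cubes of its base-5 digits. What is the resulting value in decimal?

7 = (1,2)_5 → 1³ + 2³ = 9
9 = (1,4)_5 → 1³ + 4³ = 65
65 = (2,3,0)_5 → 2³ + 3³ + 0³ = 35

35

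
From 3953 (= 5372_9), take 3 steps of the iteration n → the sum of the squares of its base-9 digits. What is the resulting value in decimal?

3953 = (5,3,7,2)_9 → 5² + 3² + 7² + 2² = 25 + 9 + 49 + 4 = 87
87 = (1,0,6)_9 → 1² + 0² + 6² = 1 + 0 + 36 = 37
37 = (4,1)_9 → 4² + 1² = 16 + 1 = 17

17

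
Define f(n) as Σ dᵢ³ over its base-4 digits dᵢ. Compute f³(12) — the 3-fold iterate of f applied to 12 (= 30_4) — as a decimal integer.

12 = (3,0)_4 → 3³ + 0³ = 27
27 = (1,2,3)_4 → 1³ + 2³ + 3³ = 36
36 = (2,1,0)_4 → 2³ + 1³ + 0³ = 9

9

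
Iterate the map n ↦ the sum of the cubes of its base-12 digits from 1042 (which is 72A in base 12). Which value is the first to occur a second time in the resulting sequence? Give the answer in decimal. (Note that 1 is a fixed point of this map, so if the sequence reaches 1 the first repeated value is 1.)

1351

1042 = (7,2,10)_12 → 7³ + 2³ + 10³ = 1351
1351 = (9,4,7)_12 → 9³ + 4³ + 7³ = 1136
1136 = (7,10,8)_12 → 7³ + 10³ + 8³ = 1855
1855 = (1,0,10,7)_12 → 1³ + 0³ + 10³ + 7³ = 1344
1344 = (9,4,0)_12 → 9³ + 4³ + 0³ = 793
793 = (5,6,1)_12 → 5³ + 6³ + 1³ = 342
342 = (2,4,6)_12 → 2³ + 4³ + 6³ = 288
288 = (2,0,0)_12 → 2³ + 0³ + 0³ = 8
8 = (8)_12 → 8³ = 512
512 = (3,6,8)_12 → 3³ + 6³ + 8³ = 755
755 = (5,2,11)_12 → 5³ + 2³ + 11³ = 1464
1464 = (10,2,0)_12 → 10³ + 2³ + 0³ = 1008
1008 = (7,0,0)_12 → 7³ + 0³ + 0³ = 343
343 = (2,4,7)_12 → 2³ + 4³ + 7³ = 415
415 = (2,10,7)_12 → 2³ + 10³ + 7³ = 1351  — 1351 already appeared earlier.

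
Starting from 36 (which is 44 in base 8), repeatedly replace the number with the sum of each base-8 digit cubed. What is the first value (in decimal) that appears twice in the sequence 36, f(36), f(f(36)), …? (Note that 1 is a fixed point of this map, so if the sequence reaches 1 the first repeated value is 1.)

1

36 = (4,4)_8 → 4³ + 4³ = 128
128 = (2,0,0)_8 → 2³ + 0³ + 0³ = 8
8 = (1,0)_8 → 1³ + 0³ = 1  — reached the fixed point 1.
1 → 1, so 1 is the first repeated value.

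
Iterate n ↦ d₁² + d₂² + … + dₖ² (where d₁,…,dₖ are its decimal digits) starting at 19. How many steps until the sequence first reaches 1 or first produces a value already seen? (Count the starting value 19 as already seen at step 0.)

4

19 → 82
82 → 68
68 → 100
100 → 1  — reached 1.
That took 4 steps.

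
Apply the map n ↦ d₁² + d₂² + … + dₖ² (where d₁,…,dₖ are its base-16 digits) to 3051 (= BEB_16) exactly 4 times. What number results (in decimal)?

3051 = (11,14,11)_16 → 11² + 14² + 11² = 438
438 = (1,11,6)_16 → 1² + 11² + 6² = 158
158 = (9,14)_16 → 9² + 14² = 277
277 = (1,1,5)_16 → 1² + 1² + 5² = 27

27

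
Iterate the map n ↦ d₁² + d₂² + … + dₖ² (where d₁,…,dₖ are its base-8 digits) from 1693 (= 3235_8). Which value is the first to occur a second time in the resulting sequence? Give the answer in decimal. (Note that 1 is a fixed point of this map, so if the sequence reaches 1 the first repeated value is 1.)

16

1693 = (3,2,3,5)_8 → 47
47 = (5,7)_8 → 74
74 = (1,1,2)_8 → 6
6 = (6)_8 → 36
36 = (4,4)_8 → 32
32 = (4,0)_8 → 16
16 = (2,0)_8 → 4
4 = (4)_8 → 16  — 16 already appeared earlier.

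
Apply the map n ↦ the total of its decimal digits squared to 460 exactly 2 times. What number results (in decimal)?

29

460 → 4² + 6² + 0² = 52
52 → 5² + 2² = 29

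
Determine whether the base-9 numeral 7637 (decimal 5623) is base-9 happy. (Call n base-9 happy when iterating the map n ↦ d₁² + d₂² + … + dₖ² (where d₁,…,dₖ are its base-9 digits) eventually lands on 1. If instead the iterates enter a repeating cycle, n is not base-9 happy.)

base-9 happy

5623 = (7,6,3,7)_9 → 143
143 = (1,6,8)_9 → 101
101 = (1,2,2)_9 → 9
9 = (1,0)_9 → 1  — reached 1.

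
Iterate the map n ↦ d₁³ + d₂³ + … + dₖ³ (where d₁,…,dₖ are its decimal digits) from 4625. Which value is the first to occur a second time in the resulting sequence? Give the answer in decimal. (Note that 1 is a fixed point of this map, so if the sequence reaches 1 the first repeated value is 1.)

4625 → 4³ + 6³ + 2³ + 5³ = 413
413 → 4³ + 1³ + 3³ = 92
92 → 9³ + 2³ = 737
737 → 7³ + 3³ + 7³ = 713
713 → 7³ + 1³ + 3³ = 371
371 → 3³ + 7³ + 1³ = 371  — 371 already appeared earlier.

371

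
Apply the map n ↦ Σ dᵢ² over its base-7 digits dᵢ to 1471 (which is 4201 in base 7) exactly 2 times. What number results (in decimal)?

9

1471 = (4,2,0,1)_7 → 4² + 2² + 0² + 1² = 21
21 = (3,0)_7 → 3² + 0² = 9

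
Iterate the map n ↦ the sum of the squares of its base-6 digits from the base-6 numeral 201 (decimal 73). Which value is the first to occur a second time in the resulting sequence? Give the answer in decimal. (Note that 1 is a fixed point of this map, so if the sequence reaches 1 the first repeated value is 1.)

73 = (2,0,1)_6 → 2² + 0² + 1² = 4 + 0 + 1 = 5
5 = (5)_6 → 5² = 25
25 = (4,1)_6 → 4² + 1² = 16 + 1 = 17
17 = (2,5)_6 → 2² + 5² = 4 + 25 = 29
29 = (4,5)_6 → 4² + 5² = 16 + 25 = 41
41 = (1,0,5)_6 → 1² + 0² + 5² = 1 + 0 + 25 = 26
26 = (4,2)_6 → 4² + 2² = 16 + 4 = 20
20 = (3,2)_6 → 3² + 2² = 9 + 4 = 13
13 = (2,1)_6 → 2² + 1² = 4 + 1 = 5  — 5 already appeared earlier.

5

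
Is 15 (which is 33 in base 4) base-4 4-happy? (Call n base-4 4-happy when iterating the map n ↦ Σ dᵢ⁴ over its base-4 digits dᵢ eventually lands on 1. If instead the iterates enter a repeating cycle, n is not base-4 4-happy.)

not base-4 4-happy

15 = (3,3)_4 → 162
162 = (2,2,0,2)_4 → 48
48 = (3,0,0)_4 → 81
81 = (1,1,0,1)_4 → 3
3 = (3)_4 → 81  — 81 already seen; the sequence cycles without reaching 1.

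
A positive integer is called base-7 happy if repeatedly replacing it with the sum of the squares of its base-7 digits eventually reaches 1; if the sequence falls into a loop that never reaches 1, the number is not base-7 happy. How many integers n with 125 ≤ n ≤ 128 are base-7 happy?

125: 125 → 49 → 1  (reaches 1)
126: 126 → 20 → 40 → 50 → 2 → 4 → 16 → 8 → 2  (repeats 2)
127: 127 → 21 → 9 → 5 → 25 → 25  (repeats 25)
128: 128 → 24 → 18 → 20 → 40 → 50 → 2 → 4 → 16 → 8 → 2  (repeats 2)
base-7 happy: 125

1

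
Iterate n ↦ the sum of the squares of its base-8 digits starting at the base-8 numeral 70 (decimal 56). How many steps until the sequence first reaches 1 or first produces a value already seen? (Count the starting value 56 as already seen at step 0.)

56 = (7,0)_8 → 7² + 0² = 49
49 = (6,1)_8 → 6² + 1² = 37
37 = (4,5)_8 → 4² + 5² = 41
41 = (5,1)_8 → 5² + 1² = 26
26 = (3,2)_8 → 3² + 2² = 13
13 = (1,5)_8 → 1² + 5² = 26  — 26 repeats.
That took 6 steps.

6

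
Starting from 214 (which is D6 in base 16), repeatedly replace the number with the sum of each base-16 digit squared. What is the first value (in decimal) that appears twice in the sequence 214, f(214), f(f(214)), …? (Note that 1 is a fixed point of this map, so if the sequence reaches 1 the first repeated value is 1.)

146

214 = (13,6)_16 → 13² + 6² = 169 + 36 = 205
205 = (12,13)_16 → 12² + 13² = 144 + 169 = 313
313 = (1,3,9)_16 → 1² + 3² + 9² = 1 + 9 + 81 = 91
91 = (5,11)_16 → 5² + 11² = 25 + 121 = 146
146 = (9,2)_16 → 9² + 2² = 81 + 4 = 85
85 = (5,5)_16 → 5² + 5² = 25 + 25 = 50
50 = (3,2)_16 → 3² + 2² = 9 + 4 = 13
13 = (13)_16 → 13² = 169
169 = (10,9)_16 → 10² + 9² = 100 + 81 = 181
181 = (11,5)_16 → 11² + 5² = 121 + 25 = 146  — 146 already appeared earlier.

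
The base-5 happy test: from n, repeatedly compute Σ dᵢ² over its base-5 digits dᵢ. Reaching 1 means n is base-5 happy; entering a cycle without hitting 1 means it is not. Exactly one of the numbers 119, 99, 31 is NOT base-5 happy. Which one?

31

119: 119 → 41 → 11 → 5 → 1  — reaches 1 (base-5 happy)
99: 99 → 41 → 11 → 5 → 1  — reaches 1 (base-5 happy)
31: 31 → 3 → 9 → 17 → 13 → 13  — repeats 13 (not base-5 happy)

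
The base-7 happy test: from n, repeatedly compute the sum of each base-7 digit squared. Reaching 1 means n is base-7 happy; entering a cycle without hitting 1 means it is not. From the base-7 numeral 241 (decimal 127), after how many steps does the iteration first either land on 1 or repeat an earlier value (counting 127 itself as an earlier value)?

127 = (2,4,1)_7 → 2² + 4² + 1² = 21
21 = (3,0)_7 → 3² + 0² = 9
9 = (1,2)_7 → 1² + 2² = 5
5 = (5)_7 → 5² = 25
25 = (3,4)_7 → 3² + 4² = 25  — 25 repeats.
That took 5 steps.

5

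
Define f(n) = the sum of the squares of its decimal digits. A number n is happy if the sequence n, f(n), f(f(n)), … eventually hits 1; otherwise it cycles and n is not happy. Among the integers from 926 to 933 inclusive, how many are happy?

2

926: 926 → 121 → 6 → 36 → 45 → 41 → 17 → 50 → 25 → 29 → 85 → 89 → 145 → 42 → 20 → 4 → 16 → 37 → 58 → 89  — not happy
927: 927 → 134 → 26 → 40 → 16 → 37 → 58 → 89 → 145 → 42 → 20 → 4 → 16  — not happy
928: 928 → 149 → 98 → 145 → 42 → 20 → 4 → 16 → 37 → 58 → 89 → 145  — not happy
929: 929 → 166 → 73 → 58 → 89 → 145 → 42 → 20 → 4 → 16 → 37 → 58  — not happy
930: 930 → 90 → 81 → 65 → 61 → 37 → 58 → 89 → 145 → 42 → 20 → 4 → 16 → 37  — not happy
931: 931 → 91 → 82 → 68 → 100 → 1  — happy
932: 932 → 94 → 97 → 130 → 10 → 1  — happy
933: 933 → 99 → 162 → 41 → 17 → 50 → 25 → 29 → 85 → 89 → 145 → 42 → 20 → 4 → 16 → 37 → 58 → 89  — not happy
happy: 931, 932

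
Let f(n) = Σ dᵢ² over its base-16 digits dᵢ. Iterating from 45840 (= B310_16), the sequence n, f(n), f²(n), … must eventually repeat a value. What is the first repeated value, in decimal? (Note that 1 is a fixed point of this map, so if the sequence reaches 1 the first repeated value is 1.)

45840 = (11,3,1,0)_16 → 11² + 3² + 1² + 0² = 121 + 9 + 1 + 0 = 131
131 = (8,3)_16 → 8² + 3² = 64 + 9 = 73
73 = (4,9)_16 → 4² + 9² = 16 + 81 = 97
97 = (6,1)_16 → 6² + 1² = 36 + 1 = 37
37 = (2,5)_16 → 2² + 5² = 4 + 25 = 29
29 = (1,13)_16 → 1² + 13² = 1 + 169 = 170
170 = (10,10)_16 → 10² + 10² = 100 + 100 = 200
200 = (12,8)_16 → 12² + 8² = 144 + 64 = 208
208 = (13,0)_16 → 13² + 0² = 169 + 0 = 169
169 = (10,9)_16 → 10² + 9² = 100 + 81 = 181
181 = (11,5)_16 → 11² + 5² = 121 + 25 = 146
146 = (9,2)_16 → 9² + 2² = 81 + 4 = 85
85 = (5,5)_16 → 5² + 5² = 25 + 25 = 50
50 = (3,2)_16 → 3² + 2² = 9 + 4 = 13
13 = (13)_16 → 13² = 169  — 169 already appeared earlier.

169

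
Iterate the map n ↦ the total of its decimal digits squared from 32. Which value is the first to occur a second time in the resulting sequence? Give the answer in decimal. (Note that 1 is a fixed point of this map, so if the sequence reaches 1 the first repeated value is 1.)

32 → 3² + 2² = 13
13 → 1² + 3² = 10
10 → 1² + 0² = 1  — reached the fixed point 1.
1 → 1, so 1 is the first repeated value.

1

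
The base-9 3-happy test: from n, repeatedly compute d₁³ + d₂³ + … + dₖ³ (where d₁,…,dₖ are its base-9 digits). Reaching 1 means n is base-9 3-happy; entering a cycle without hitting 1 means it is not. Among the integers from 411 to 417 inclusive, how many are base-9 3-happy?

411: 411 → 341 → 577 → 345 → 99 → 9 → 1  (reaches 1)
412: 412 → 468 → 468  (repeats 468)
413: 413 → 637 → 1029 → 271 → 55 → 217 → 225 → 351 → 91 → 3 → 27 → 27  (repeats 27)
414: 414 → 126 → 126  (repeats 126)
415: 415 → 127 → 127  (repeats 127)
416: 416 → 134 → 638 → 1198 → 470 → 476 → 980 → 540 → 432 → 152 → 856 → 128 → 134  (repeats 134)
417: 417 → 153 → 513 → 243 → 27 → 27  (repeats 27)
base-9 3-happy: 411

1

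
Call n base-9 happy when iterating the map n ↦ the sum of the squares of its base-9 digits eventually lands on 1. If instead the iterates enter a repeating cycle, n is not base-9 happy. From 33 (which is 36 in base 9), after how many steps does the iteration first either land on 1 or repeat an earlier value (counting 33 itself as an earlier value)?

33 = (3,6)_9 → 3² + 6² = 45
45 = (5,0)_9 → 5² + 0² = 25
25 = (2,7)_9 → 2² + 7² = 53
53 = (5,8)_9 → 5² + 8² = 89
89 = (1,0,8)_9 → 1² + 0² + 8² = 65
65 = (7,2)_9 → 7² + 2² = 53  — 53 repeats.
That took 6 steps.

6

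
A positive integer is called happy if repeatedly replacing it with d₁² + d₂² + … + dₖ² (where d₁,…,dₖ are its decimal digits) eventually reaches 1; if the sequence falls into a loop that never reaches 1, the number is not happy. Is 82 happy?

82 → 8² + 2² = 64 + 4 = 68
68 → 6² + 8² = 36 + 64 = 100
100 → 1² + 0² + 0² = 1 + 0 + 0 = 1  — reached 1.

happy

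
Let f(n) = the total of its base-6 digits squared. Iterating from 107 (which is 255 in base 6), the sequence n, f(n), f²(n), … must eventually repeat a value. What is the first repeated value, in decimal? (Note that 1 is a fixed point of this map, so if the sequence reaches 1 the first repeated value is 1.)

107 = (2,5,5)_6 → 2² + 5² + 5² = 4 + 25 + 25 = 54
54 = (1,3,0)_6 → 1² + 3² + 0² = 1 + 9 + 0 = 10
10 = (1,4)_6 → 1² + 4² = 1 + 16 = 17
17 = (2,5)_6 → 2² + 5² = 4 + 25 = 29
29 = (4,5)_6 → 4² + 5² = 16 + 25 = 41
41 = (1,0,5)_6 → 1² + 0² + 5² = 1 + 0 + 25 = 26
26 = (4,2)_6 → 4² + 2² = 16 + 4 = 20
20 = (3,2)_6 → 3² + 2² = 9 + 4 = 13
13 = (2,1)_6 → 2² + 1² = 4 + 1 = 5
5 = (5)_6 → 5² = 25
25 = (4,1)_6 → 4² + 1² = 16 + 1 = 17  — 17 already appeared earlier.

17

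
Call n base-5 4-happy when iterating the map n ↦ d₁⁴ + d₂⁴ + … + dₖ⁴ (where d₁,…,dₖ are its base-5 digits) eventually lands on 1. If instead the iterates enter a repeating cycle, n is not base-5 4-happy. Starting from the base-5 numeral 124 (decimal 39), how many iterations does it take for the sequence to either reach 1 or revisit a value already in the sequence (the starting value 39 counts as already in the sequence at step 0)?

39 = (1,2,4)_5 → 1⁴ + 2⁴ + 4⁴ = 273
273 = (2,0,4,3)_5 → 2⁴ + 0⁴ + 4⁴ + 3⁴ = 353
353 = (2,4,0,3)_5 → 2⁴ + 4⁴ + 0⁴ + 3⁴ = 353  — 353 repeats.
That took 3 steps.

3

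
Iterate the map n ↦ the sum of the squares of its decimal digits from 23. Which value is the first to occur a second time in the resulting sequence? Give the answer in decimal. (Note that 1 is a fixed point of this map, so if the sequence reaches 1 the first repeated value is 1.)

1

23 → 2² + 3² = 4 + 9 = 13
13 → 1² + 3² = 1 + 9 = 10
10 → 1² + 0² = 1 + 0 = 1  — reached the fixed point 1.
1 → 1, so 1 is the first repeated value.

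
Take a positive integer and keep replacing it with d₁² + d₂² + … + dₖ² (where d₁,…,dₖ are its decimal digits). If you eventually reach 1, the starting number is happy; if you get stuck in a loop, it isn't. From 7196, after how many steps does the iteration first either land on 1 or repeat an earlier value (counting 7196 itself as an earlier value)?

7196 → 7² + 1² + 9² + 6² = 167
167 → 1² + 6² + 7² = 86
86 → 8² + 6² = 100
100 → 1² + 0² + 0² = 1  — reached 1.
That took 4 steps.

4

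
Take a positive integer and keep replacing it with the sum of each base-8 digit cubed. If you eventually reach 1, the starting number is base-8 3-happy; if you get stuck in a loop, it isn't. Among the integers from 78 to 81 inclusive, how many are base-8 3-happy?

78: 78 → 218 → 62 → 559 → 469 → 476 → 434 → 440 → 559  (repeats 559)
79: 79 → 345 → 153 → 36 → 128 → 8 → 1  (reaches 1)
80: 80 → 9 → 2 → 8 → 1  (reaches 1)
81: 81 → 10 → 9 → 2 → 8 → 1  (reaches 1)
base-8 3-happy: 79, 80, 81

3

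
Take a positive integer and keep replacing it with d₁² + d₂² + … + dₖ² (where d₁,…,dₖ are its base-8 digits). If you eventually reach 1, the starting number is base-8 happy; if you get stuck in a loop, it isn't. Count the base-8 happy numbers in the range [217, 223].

217: 217 → 19 → 13 → 26 → 13  (repeats 13)
218: 218 → 22 → 40 → 25 → 10 → 5 → 25  (repeats 25)
219: 219 → 27 → 18 → 8 → 1  (reaches 1)
220: 220 → 34 → 20 → 20  (repeats 20)
221: 221 → 43 → 34 → 20 → 20  (repeats 20)
222: 222 → 54 → 72 → 2 → 4 → 16 → 4  (repeats 4)
223: 223 → 67 → 10 → 5 → 25 → 10  (repeats 10)
base-8 happy: 219

1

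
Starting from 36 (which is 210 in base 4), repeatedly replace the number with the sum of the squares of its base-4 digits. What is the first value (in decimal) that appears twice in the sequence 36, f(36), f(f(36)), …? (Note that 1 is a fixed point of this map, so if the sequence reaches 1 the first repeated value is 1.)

1

36 = (2,1,0)_4 → 2² + 1² + 0² = 4 + 1 + 0 = 5
5 = (1,1)_4 → 1² + 1² = 1 + 1 = 2
2 = (2)_4 → 2² = 4
4 = (1,0)_4 → 1² + 0² = 1 + 0 = 1  — reached the fixed point 1.
1 → 1, so 1 is the first repeated value.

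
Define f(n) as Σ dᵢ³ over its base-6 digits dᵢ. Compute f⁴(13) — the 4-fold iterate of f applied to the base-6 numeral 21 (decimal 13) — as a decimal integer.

13 = (2,1)_6 → 2³ + 1³ = 8 + 1 = 9
9 = (1,3)_6 → 1³ + 3³ = 1 + 27 = 28
28 = (4,4)_6 → 4³ + 4³ = 64 + 64 = 128
128 = (3,3,2)_6 → 3³ + 3³ + 2³ = 27 + 27 + 8 = 62

62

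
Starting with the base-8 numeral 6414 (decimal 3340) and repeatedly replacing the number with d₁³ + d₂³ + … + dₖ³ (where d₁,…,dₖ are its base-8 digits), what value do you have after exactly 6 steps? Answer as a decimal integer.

3340 = (6,4,1,4)_8 → 6³ + 4³ + 1³ + 4³ = 345
345 = (5,3,1)_8 → 5³ + 3³ + 1³ = 153
153 = (2,3,1)_8 → 2³ + 3³ + 1³ = 36
36 = (4,4)_8 → 4³ + 4³ = 128
128 = (2,0,0)_8 → 2³ + 0³ + 0³ = 8
8 = (1,0)_8 → 1³ + 0³ = 1

1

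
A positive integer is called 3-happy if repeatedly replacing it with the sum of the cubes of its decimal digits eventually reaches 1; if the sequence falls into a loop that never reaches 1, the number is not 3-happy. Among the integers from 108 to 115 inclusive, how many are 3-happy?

108: 108 → 513 → 153 → 153  — not 3-happy
109: 109 → 730 → 370 → 370  — not 3-happy
110: 110 → 2 → 8 → 512 → 134 → 92 → 737 → 713 → 371 → 371  — not 3-happy
111: 111 → 3 → 27 → 351 → 153 → 153  — not 3-happy
112: 112 → 10 → 1  — 3-happy
113: 113 → 29 → 737 → 713 → 371 → 371  — not 3-happy
114: 114 → 66 → 432 → 99 → 1458 → 702 → 351 → 153 → 153  — not 3-happy
115: 115 → 127 → 352 → 160 → 217 → 352  — not 3-happy
3-happy: 112

1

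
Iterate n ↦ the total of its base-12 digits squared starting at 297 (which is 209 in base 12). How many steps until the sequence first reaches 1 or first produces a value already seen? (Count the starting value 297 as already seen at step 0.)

5

297 = (2,0,9)_12 → 85
85 = (7,1)_12 → 50
50 = (4,2)_12 → 20
20 = (1,8)_12 → 65
65 = (5,5)_12 → 50  — 50 repeats.
That took 5 steps.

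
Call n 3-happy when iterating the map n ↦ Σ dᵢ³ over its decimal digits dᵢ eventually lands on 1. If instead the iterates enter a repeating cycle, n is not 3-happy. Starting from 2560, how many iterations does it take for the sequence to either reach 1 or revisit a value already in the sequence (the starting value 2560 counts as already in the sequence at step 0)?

2560 → 2³ + 5³ + 6³ + 0³ = 349
349 → 3³ + 4³ + 9³ = 820
820 → 8³ + 2³ + 0³ = 520
520 → 5³ + 2³ + 0³ = 133
133 → 1³ + 3³ + 3³ = 55
55 → 5³ + 5³ = 250
250 → 2³ + 5³ + 0³ = 133  — 133 repeats.
That took 7 steps.

7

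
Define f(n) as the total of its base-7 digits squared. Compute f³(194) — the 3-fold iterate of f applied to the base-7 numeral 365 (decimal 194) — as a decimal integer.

10

194 = (3,6,5)_7 → 3² + 6² + 5² = 70
70 = (1,3,0)_7 → 1² + 3² + 0² = 10
10 = (1,3)_7 → 1² + 3² = 10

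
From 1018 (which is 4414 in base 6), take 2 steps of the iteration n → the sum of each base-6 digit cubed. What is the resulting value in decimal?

1018 = (4,4,1,4)_6 → 4³ + 4³ + 1³ + 4³ = 193
193 = (5,2,1)_6 → 5³ + 2³ + 1³ = 134

134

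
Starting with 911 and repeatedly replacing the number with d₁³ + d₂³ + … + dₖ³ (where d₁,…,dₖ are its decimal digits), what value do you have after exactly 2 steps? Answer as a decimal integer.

911 → 9³ + 1³ + 1³ = 731
731 → 7³ + 3³ + 1³ = 371

371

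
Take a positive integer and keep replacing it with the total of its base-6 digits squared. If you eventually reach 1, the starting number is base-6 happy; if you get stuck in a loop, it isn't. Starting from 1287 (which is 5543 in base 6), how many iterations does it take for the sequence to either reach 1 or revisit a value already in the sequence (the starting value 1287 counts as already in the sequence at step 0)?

1287 = (5,5,4,3)_6 → 75
75 = (2,0,3)_6 → 13
13 = (2,1)_6 → 5
5 = (5)_6 → 25
25 = (4,1)_6 → 17
17 = (2,5)_6 → 29
29 = (4,5)_6 → 41
41 = (1,0,5)_6 → 26
26 = (4,2)_6 → 20
20 = (3,2)_6 → 13  — 13 repeats.
That took 10 steps.

10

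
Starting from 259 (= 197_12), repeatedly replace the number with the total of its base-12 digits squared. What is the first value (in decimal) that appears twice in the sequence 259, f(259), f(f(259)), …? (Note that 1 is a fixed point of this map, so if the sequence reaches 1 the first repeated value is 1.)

259 = (1,9,7)_12 → 1² + 9² + 7² = 131
131 = (10,11)_12 → 10² + 11² = 221
221 = (1,6,5)_12 → 1² + 6² + 5² = 62
62 = (5,2)_12 → 5² + 2² = 29
29 = (2,5)_12 → 2² + 5² = 29  — 29 already appeared earlier.

29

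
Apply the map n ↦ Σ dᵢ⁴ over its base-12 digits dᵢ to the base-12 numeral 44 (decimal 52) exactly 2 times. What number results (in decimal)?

5473

52 = (4,4)_12 → 4⁴ + 4⁴ = 256 + 256 = 512
512 = (3,6,8)_12 → 3⁴ + 6⁴ + 8⁴ = 81 + 1296 + 4096 = 5473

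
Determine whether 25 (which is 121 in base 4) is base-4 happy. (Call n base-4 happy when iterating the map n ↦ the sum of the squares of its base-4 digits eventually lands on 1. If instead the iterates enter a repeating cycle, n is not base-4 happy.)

base-4 happy

25 = (1,2,1)_4 → 1² + 2² + 1² = 6
6 = (1,2)_4 → 1² + 2² = 5
5 = (1,1)_4 → 1² + 1² = 2
2 = (2)_4 → 2² = 4
4 = (1,0)_4 → 1² + 0² = 1  — reached 1.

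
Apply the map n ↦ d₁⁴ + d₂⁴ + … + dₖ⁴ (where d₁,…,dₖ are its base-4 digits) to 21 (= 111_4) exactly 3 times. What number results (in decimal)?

3

21 = (1,1,1)_4 → 1⁴ + 1⁴ + 1⁴ = 3
3 = (3)_4 → 3⁴ = 81
81 = (1,1,0,1)_4 → 1⁴ + 1⁴ + 0⁴ + 1⁴ = 3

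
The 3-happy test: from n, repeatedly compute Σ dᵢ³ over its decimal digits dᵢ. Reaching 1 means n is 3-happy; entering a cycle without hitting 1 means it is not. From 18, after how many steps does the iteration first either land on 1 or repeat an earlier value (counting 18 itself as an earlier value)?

3

18 → 513
513 → 153
153 → 153  — 153 repeats.
That took 3 steps.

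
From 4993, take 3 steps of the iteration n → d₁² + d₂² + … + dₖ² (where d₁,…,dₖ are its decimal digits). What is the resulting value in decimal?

18

4993 → 4² + 9² + 9² + 3² = 16 + 81 + 81 + 9 = 187
187 → 1² + 8² + 7² = 1 + 64 + 49 = 114
114 → 1² + 1² + 4² = 1 + 1 + 16 = 18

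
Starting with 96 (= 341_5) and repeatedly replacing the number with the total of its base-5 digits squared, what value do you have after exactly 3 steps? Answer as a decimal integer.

96 = (3,4,1)_5 → 3² + 4² + 1² = 26
26 = (1,0,1)_5 → 1² + 0² + 1² = 2
2 = (2)_5 → 2² = 4

4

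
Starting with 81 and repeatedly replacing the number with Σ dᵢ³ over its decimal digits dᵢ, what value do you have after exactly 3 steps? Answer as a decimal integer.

81 → 8³ + 1³ = 512 + 1 = 513
513 → 5³ + 1³ + 3³ = 125 + 1 + 27 = 153
153 → 1³ + 5³ + 3³ = 1 + 125 + 27 = 153

153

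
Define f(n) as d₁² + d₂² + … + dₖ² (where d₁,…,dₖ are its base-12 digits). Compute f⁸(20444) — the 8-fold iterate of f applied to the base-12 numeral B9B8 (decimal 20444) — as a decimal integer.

34

20444 = (11,9,11,8)_12 → 11² + 9² + 11² + 8² = 121 + 81 + 121 + 64 = 387
387 = (2,8,3)_12 → 2² + 8² + 3² = 4 + 64 + 9 = 77
77 = (6,5)_12 → 6² + 5² = 36 + 25 = 61
61 = (5,1)_12 → 5² + 1² = 25 + 1 = 26
26 = (2,2)_12 → 2² + 2² = 4 + 4 = 8
8 = (8)_12 → 8² = 64
64 = (5,4)_12 → 5² + 4² = 25 + 16 = 41
41 = (3,5)_12 → 3² + 5² = 9 + 25 = 34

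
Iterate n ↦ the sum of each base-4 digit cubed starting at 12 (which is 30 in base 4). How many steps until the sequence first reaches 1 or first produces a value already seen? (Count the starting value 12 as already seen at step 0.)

12 = (3,0)_4 → 3³ + 0³ = 27
27 = (1,2,3)_4 → 1³ + 2³ + 3³ = 36
36 = (2,1,0)_4 → 2³ + 1³ + 0³ = 9
9 = (2,1)_4 → 2³ + 1³ = 9  — 9 repeats.
That took 4 steps.

4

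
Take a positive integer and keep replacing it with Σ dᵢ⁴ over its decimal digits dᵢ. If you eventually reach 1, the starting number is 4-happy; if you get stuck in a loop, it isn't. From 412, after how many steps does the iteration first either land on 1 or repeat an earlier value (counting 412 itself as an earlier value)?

412 → 4⁴ + 1⁴ + 2⁴ = 273
273 → 2⁴ + 7⁴ + 3⁴ = 2498
2498 → 2⁴ + 4⁴ + 9⁴ + 8⁴ = 10929
10929 → 1⁴ + 0⁴ + 9⁴ + 2⁴ + 9⁴ = 13139
13139 → 1⁴ + 3⁴ + 1⁴ + 3⁴ + 9⁴ = 6725
6725 → 6⁴ + 7⁴ + 2⁴ + 5⁴ = 4338
4338 → 4⁴ + 3⁴ + 3⁴ + 8⁴ = 4514
4514 → 4⁴ + 5⁴ + 1⁴ + 4⁴ = 1138
1138 → 1⁴ + 1⁴ + 3⁴ + 8⁴ = 4179
4179 → 4⁴ + 1⁴ + 7⁴ + 9⁴ = 9219
9219 → 9⁴ + 2⁴ + 1⁴ + 9⁴ = 13139  — 13139 repeats.
That took 11 steps.

11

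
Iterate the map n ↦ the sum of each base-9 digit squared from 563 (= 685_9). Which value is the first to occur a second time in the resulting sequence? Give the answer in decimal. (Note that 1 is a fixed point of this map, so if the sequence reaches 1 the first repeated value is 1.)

1

563 = (6,8,5)_9 → 6² + 8² + 5² = 36 + 64 + 25 = 125
125 = (1,4,8)_9 → 1² + 4² + 8² = 1 + 16 + 64 = 81
81 = (1,0,0)_9 → 1² + 0² + 0² = 1 + 0 + 0 = 1  — reached the fixed point 1.
1 → 1, so 1 is the first repeated value.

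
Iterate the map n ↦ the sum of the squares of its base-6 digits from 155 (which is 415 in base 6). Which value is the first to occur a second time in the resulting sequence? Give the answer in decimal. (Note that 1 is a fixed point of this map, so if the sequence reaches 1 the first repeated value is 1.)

20

155 = (4,1,5)_6 → 42
42 = (1,1,0)_6 → 2
2 = (2)_6 → 4
4 = (4)_6 → 16
16 = (2,4)_6 → 20
20 = (3,2)_6 → 13
13 = (2,1)_6 → 5
5 = (5)_6 → 25
25 = (4,1)_6 → 17
17 = (2,5)_6 → 29
29 = (4,5)_6 → 41
41 = (1,0,5)_6 → 26
26 = (4,2)_6 → 20  — 20 already appeared earlier.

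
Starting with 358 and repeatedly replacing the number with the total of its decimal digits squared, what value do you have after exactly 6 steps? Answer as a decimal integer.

358 → 3² + 5² + 8² = 98
98 → 9² + 8² = 145
145 → 1² + 4² + 5² = 42
42 → 4² + 2² = 20
20 → 2² + 0² = 4
4 → 4² = 16

16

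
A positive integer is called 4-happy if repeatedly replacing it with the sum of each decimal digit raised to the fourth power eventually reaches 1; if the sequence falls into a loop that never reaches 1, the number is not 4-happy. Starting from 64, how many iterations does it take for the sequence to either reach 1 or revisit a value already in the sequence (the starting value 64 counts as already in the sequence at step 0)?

10

64 → 6⁴ + 4⁴ = 1296 + 256 = 1552
1552 → 1⁴ + 5⁴ + 5⁴ + 2⁴ = 1 + 625 + 625 + 16 = 1267
1267 → 1⁴ + 2⁴ + 6⁴ + 7⁴ = 1 + 16 + 1296 + 2401 = 3714
3714 → 3⁴ + 7⁴ + 1⁴ + 4⁴ = 81 + 2401 + 1 + 256 = 2739
2739 → 2⁴ + 7⁴ + 3⁴ + 9⁴ = 16 + 2401 + 81 + 6561 = 9059
9059 → 9⁴ + 0⁴ + 5⁴ + 9⁴ = 6561 + 0 + 625 + 6561 = 13747
13747 → 1⁴ + 3⁴ + 7⁴ + 4⁴ + 7⁴ = 1 + 81 + 2401 + 256 + 2401 = 5140
5140 → 5⁴ + 1⁴ + 4⁴ + 0⁴ = 625 + 1 + 256 + 0 = 882
882 → 8⁴ + 8⁴ + 2⁴ = 4096 + 4096 + 16 = 8208
8208 → 8⁴ + 2⁴ + 0⁴ + 8⁴ = 4096 + 16 + 0 + 4096 = 8208  — 8208 repeats.
That took 10 steps.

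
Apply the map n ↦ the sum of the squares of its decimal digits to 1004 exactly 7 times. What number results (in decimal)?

145

1004 → 17
17 → 50
50 → 25
25 → 29
29 → 85
85 → 89
89 → 145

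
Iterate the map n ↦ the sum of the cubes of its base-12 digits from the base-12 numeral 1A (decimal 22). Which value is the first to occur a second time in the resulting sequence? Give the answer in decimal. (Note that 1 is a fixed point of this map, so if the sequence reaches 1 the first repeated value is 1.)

22 = (1,10)_12 → 1³ + 10³ = 1001
1001 = (6,11,5)_12 → 6³ + 11³ + 5³ = 1672
1672 = (11,7,4)_12 → 11³ + 7³ + 4³ = 1738
1738 = (1,0,0,10)_12 → 1³ + 0³ + 0³ + 10³ = 1001  — 1001 already appeared earlier.

1001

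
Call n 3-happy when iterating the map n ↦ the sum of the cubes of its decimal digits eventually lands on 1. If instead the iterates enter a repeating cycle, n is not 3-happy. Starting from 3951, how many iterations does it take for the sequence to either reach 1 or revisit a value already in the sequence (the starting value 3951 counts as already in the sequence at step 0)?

10

3951 → 3³ + 9³ + 5³ + 1³ = 882
882 → 8³ + 8³ + 2³ = 1032
1032 → 1³ + 0³ + 3³ + 2³ = 36
36 → 3³ + 6³ = 243
243 → 2³ + 4³ + 3³ = 99
99 → 9³ + 9³ = 1458
1458 → 1³ + 4³ + 5³ + 8³ = 702
702 → 7³ + 0³ + 2³ = 351
351 → 3³ + 5³ + 1³ = 153
153 → 1³ + 5³ + 3³ = 153  — 153 repeats.
That took 10 steps.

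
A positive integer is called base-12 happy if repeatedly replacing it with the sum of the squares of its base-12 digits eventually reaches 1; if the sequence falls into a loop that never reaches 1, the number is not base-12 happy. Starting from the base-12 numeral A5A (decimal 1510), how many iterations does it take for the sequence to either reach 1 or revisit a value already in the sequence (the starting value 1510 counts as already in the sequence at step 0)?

12

1510 = (10,5,10)_12 → 10² + 5² + 10² = 100 + 25 + 100 = 225
225 = (1,6,9)_12 → 1² + 6² + 9² = 1 + 36 + 81 = 118
118 = (9,10)_12 → 9² + 10² = 81 + 100 = 181
181 = (1,3,1)_12 → 1² + 3² + 1² = 1 + 9 + 1 = 11
11 = (11)_12 → 11² = 121
121 = (10,1)_12 → 10² + 1² = 100 + 1 = 101
101 = (8,5)_12 → 8² + 5² = 64 + 25 = 89
89 = (7,5)_12 → 7² + 5² = 49 + 25 = 74
74 = (6,2)_12 → 6² + 2² = 36 + 4 = 40
40 = (3,4)_12 → 3² + 4² = 9 + 16 = 25
25 = (2,1)_12 → 2² + 1² = 4 + 1 = 5
5 = (5)_12 → 5² = 25  — 25 repeats.
That took 12 steps.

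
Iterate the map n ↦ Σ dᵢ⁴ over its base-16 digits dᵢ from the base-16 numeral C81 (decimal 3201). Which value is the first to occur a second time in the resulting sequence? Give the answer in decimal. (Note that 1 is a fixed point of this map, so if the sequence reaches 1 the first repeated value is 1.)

1

3201 = (12,8,1)_16 → 12⁴ + 8⁴ + 1⁴ = 20736 + 4096 + 1 = 24833
24833 = (6,1,0,1)_16 → 6⁴ + 1⁴ + 0⁴ + 1⁴ = 1296 + 1 + 0 + 1 = 1298
1298 = (5,1,2)_16 → 5⁴ + 1⁴ + 2⁴ = 625 + 1 + 16 = 642
642 = (2,8,2)_16 → 2⁴ + 8⁴ + 2⁴ = 16 + 4096 + 16 = 4128
4128 = (1,0,2,0)_16 → 1⁴ + 0⁴ + 2⁴ + 0⁴ = 1 + 0 + 16 + 0 = 17
17 = (1,1)_16 → 1⁴ + 1⁴ = 1 + 1 = 2
2 = (2)_16 → 2⁴ = 16
16 = (1,0)_16 → 1⁴ + 0⁴ = 1 + 0 = 1  — reached the fixed point 1.
1 → 1, so 1 is the first repeated value.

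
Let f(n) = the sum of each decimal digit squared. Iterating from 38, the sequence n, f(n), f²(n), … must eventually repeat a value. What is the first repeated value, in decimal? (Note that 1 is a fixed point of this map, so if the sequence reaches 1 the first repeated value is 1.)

38 → 73
73 → 58
58 → 89
89 → 145
145 → 42
42 → 20
20 → 4
4 → 16
16 → 37
37 → 58  — 58 already appeared earlier.

58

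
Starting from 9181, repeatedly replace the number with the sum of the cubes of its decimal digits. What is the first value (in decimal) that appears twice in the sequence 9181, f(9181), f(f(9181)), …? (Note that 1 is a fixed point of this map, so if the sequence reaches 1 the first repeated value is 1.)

9181 → 9³ + 1³ + 8³ + 1³ = 1243
1243 → 1³ + 2³ + 4³ + 3³ = 100
100 → 1³ + 0³ + 0³ = 1  — reached the fixed point 1.
1 → 1, so 1 is the first repeated value.

1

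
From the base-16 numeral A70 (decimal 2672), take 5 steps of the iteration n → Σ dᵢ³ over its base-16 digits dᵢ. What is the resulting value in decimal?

2729

2672 = (10,7,0)_16 → 10³ + 7³ + 0³ = 1000 + 343 + 0 = 1343
1343 = (5,3,15)_16 → 5³ + 3³ + 15³ = 125 + 27 + 3375 = 3527
3527 = (13,12,7)_16 → 13³ + 12³ + 7³ = 2197 + 1728 + 343 = 4268
4268 = (1,0,10,12)_16 → 1³ + 0³ + 10³ + 12³ = 1 + 0 + 1000 + 1728 = 2729
2729 = (10,10,9)_16 → 10³ + 10³ + 9³ = 1000 + 1000 + 729 = 2729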